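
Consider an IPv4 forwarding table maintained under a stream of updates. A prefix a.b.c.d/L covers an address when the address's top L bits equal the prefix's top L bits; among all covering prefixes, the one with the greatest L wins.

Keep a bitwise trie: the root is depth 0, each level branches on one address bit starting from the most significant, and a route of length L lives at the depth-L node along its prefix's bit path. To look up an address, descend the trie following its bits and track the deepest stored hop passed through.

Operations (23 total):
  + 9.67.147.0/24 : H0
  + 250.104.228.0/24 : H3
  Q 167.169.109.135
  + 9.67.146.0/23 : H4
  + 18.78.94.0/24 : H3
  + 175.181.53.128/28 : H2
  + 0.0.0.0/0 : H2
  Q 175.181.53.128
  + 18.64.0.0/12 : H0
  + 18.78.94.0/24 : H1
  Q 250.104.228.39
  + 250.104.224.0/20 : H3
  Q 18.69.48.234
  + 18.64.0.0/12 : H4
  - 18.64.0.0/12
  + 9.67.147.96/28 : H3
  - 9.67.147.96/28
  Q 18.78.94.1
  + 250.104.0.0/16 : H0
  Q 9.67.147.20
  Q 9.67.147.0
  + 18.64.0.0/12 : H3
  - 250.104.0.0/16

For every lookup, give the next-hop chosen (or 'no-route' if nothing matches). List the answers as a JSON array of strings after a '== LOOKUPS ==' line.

Trace:
  + 9.67.147.0/24 (H0) depth=24
  + 250.104.228.0/24 (H3) depth=24
  Q 167.169.109.135: descend 1 ; hops seen [∅] ; pick no-route
  + 9.67.146.0/23 (H4) depth=23
  + 18.78.94.0/24 (H3) depth=24
  + 175.181.53.128/28 (H2) depth=28
  + 0.0.0.0/0 (H2) depth=0
  Q 175.181.53.128: descend 1010111110110101001101011000 ; hops seen [H2,H2] ; pick H2
  + 18.64.0.0/12 (H0) depth=12
  + 18.78.94.0/24 (H1) depth=24
  Q 250.104.228.39: descend 111110100110100011100100 ; hops seen [H2,H3] ; pick H3
  + 250.104.224.0/20 (H3) depth=20
  Q 18.69.48.234: descend 000100100100 ; hops seen [H2,H0] ; pick H0
  + 18.64.0.0/12 (H4) depth=12
  - 18.64.0.0/12 clear@12
  + 9.67.147.96/28 (H3) depth=28
  - 9.67.147.96/28 clear@28
  Q 18.78.94.1: descend 000100100100111001011110 ; hops seen [H2,H1] ; pick H1
  + 250.104.0.0/16 (H0) depth=16
  Q 9.67.147.20: descend 0000100101000011100100110 ; hops seen [H2,H4,H0] ; pick H0
  Q 9.67.147.0: descend 0000100101000011100100110 ; hops seen [H2,H4,H0] ; pick H0
  + 18.64.0.0/12 (H3) depth=12
  - 250.104.0.0/16 clear@16

== LOOKUPS ==
["no-route","H2","H3","H0","H1","H0","H0"]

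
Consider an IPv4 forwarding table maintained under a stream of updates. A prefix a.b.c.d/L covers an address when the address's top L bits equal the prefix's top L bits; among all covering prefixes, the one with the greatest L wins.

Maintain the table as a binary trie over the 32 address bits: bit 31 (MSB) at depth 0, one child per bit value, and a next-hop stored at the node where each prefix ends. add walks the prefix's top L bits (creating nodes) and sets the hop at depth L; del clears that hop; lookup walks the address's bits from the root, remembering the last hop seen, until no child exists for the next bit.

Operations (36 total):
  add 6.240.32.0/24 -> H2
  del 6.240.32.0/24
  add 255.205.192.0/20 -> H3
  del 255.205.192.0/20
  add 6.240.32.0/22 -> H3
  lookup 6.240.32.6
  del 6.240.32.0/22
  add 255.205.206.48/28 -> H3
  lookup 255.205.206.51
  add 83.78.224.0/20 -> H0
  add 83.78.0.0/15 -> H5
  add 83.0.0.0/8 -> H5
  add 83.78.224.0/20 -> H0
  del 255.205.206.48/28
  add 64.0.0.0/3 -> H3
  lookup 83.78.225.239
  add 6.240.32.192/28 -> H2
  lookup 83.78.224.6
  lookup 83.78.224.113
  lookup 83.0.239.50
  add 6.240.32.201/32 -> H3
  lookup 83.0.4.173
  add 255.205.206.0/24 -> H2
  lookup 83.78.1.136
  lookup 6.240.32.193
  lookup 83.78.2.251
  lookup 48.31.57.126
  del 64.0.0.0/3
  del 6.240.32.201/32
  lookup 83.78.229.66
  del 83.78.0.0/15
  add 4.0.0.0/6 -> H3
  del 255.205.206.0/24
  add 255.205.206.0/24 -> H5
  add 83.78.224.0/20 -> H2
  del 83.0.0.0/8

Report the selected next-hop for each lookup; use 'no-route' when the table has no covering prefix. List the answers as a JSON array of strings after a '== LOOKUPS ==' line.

Process each operation:
  add 6.240.32.0/24 -> H2 at depth 24
  del 6.240.32.0/24 (clear depth 24)
  add 255.205.192.0/20 -> H3 at depth 20
  del 255.205.192.0/20 (clear depth 20)
  add 6.240.32.0/22 -> H3 at depth 22
  Q 6.240.32.6: descend 000001101111000000100000 ; hops seen [H3] ; pick H3
  del 6.240.32.0/22 (clear depth 22)
  add 255.205.206.48/28 -> H3 at depth 28
  Q 255.205.206.51: descend 1111111111001101110011100011 ; hops seen [H3] ; pick H3
  add 83.78.224.0/20 -> H0 at depth 20
  add 83.78.0.0/15 -> H5 at depth 15
  add 83.0.0.0/8 -> H5 at depth 8
  add 83.78.224.0/20 -> H0 at depth 20
  del 255.205.206.48/28 (clear depth 28)
  add 64.0.0.0/3 -> H3 at depth 3
  Q 83.78.225.239: descend 01010011010011101110 ; hops seen [H3,H5,H5,H0] ; pick H0
  add 6.240.32.192/28 -> H2 at depth 28
  Q 83.78.224.6: descend 01010011010011101110 ; hops seen [H3,H5,H5,H0] ; pick H0
  Q 83.78.224.113: descend 01010011010011101110 ; hops seen [H3,H5,H5,H0] ; pick H0
  Q 83.0.239.50: descend 010100110 ; hops seen [H3,H5] ; pick H5
  add 6.240.32.201/32 -> H3 at depth 32
  Q 83.0.4.173: descend 010100110 ; hops seen [H3,H5] ; pick H5
  add 255.205.206.0/24 -> H2 at depth 24
  Q 83.78.1.136: descend 0101001101001110 ; hops seen [H3,H5,H5] ; pick H5
  Q 6.240.32.193: descend 0000011011110000001000001100 ; hops seen [H2] ; pick H2
  Q 83.78.2.251: descend 0101001101001110 ; hops seen [H3,H5,H5] ; pick H5
  Q 48.31.57.126: descend 00 ; hops seen [∅] ; pick no-route
  del 64.0.0.0/3 (clear depth 3)
  del 6.240.32.201/32 (clear depth 32)
  Q 83.78.229.66: descend 01010011010011101110 ; hops seen [H5,H5,H0] ; pick H0
  del 83.78.0.0/15 (clear depth 15)
  add 4.0.0.0/6 -> H3 at depth 6
  del 255.205.206.0/24 (clear depth 24)
  add 255.205.206.0/24 -> H5 at depth 24
  add 83.78.224.0/20 -> H2 at depth 20
  del 83.0.0.0/8 (clear depth 8)

== LOOKUPS ==
["H3","H3","H0","H0","H0","H5","H5","H5","H2","H5","no-route","H0"]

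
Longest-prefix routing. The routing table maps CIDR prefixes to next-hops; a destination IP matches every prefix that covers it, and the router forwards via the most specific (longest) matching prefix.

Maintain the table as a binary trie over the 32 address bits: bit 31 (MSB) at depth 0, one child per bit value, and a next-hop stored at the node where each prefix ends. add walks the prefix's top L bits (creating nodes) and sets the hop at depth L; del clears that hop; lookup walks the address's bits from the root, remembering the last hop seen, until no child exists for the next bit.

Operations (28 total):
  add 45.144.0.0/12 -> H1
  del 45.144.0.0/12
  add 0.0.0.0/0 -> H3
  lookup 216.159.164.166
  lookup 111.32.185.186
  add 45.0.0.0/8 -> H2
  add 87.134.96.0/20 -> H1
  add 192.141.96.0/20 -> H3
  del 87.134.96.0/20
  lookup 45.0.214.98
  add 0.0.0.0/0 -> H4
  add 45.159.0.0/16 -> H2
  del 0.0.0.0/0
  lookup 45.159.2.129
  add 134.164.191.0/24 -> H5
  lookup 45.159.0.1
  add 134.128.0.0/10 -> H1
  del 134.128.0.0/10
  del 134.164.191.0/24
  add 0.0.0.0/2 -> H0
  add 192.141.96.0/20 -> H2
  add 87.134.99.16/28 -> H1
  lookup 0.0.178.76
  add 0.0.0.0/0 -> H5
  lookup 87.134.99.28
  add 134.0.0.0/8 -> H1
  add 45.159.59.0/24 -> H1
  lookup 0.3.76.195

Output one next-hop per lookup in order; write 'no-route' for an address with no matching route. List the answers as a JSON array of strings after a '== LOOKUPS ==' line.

Process each operation:
  add 45.144.0.0/12 -> H1 at depth 12
  del 45.144.0.0/12 (clear depth 12)
  add 0.0.0.0/0 -> H3 at depth 0
  ? 216.159.164.166  path d0:H3  best=H3
  ? 111.32.185.186  path d0:H3→d1:-  best=H3
  add 45.0.0.0/8 -> H2 at depth 8
  add 87.134.96.0/20 -> H1 at depth 20
  add 192.141.96.0/20 -> H3 at depth 20
  del 87.134.96.0/20 (clear depth 20)
  ? 45.0.214.98  path d0:H3→d1:-→d2:-→d3:-→d4:-→d5:-→d6:-→d7:-→d8:H2  best=H2
  add 0.0.0.0/0 -> H4 at depth 0
  add 45.159.0.0/16 -> H2 at depth 16
  del 0.0.0.0/0 (clear depth 0)
  ? 45.159.2.129  path d0:-→d1:-→d2:-→d3:-→d4:-→d5:-→d6:-→d7:-→d8:H2→d9:-→d10:-→d11:-→d12:-→d13:-→d14:-→d15:-→d16:H2  best=H2
  add 134.164.191.0/24 -> H5 at depth 24
  ? 45.159.0.1  path d0:-→d1:-→d2:-→d3:-→d4:-→d5:-→d6:-→d7:-→d8:H2→d9:-→d10:-→d11:-→d12:-→d13:-→d14:-→d15:-→d16:H2  best=H2
  add 134.128.0.0/10 -> H1 at depth 10
  del 134.128.0.0/10 (clear depth 10)
  del 134.164.191.0/24 (clear depth 24)
  add 0.0.0.0/2 -> H0 at depth 2
  add 192.141.96.0/20 -> H2 at depth 20
  add 87.134.99.16/28 -> H1 at depth 28
  ? 0.0.178.76  path d0:-→d1:-→d2:H0  best=H0
  add 0.0.0.0/0 -> H5 at depth 0
  ? 87.134.99.28  path d0:H5→d1:-→d2:-→d3:-→d4:-→d5:-→d6:-→d7:-→d8:-→d9:-→d10:-→d11:-→d12:-→d13:-→d14:-→d15:-→d16:-→d17:-→d18:-→d19:-→d20:-→d21:-→d22:-→d23:-→d24:-→d25:-→d26:-→d27:-→d28:H1  best=H1
  add 134.0.0.0/8 -> H1 at depth 8
  add 45.159.59.0/24 -> H1 at depth 24
  ? 0.3.76.195  path d0:H5→d1:-→d2:H0  best=H0

== LOOKUPS ==
["H3","H3","H2","H2","H2","H0","H1","H0"]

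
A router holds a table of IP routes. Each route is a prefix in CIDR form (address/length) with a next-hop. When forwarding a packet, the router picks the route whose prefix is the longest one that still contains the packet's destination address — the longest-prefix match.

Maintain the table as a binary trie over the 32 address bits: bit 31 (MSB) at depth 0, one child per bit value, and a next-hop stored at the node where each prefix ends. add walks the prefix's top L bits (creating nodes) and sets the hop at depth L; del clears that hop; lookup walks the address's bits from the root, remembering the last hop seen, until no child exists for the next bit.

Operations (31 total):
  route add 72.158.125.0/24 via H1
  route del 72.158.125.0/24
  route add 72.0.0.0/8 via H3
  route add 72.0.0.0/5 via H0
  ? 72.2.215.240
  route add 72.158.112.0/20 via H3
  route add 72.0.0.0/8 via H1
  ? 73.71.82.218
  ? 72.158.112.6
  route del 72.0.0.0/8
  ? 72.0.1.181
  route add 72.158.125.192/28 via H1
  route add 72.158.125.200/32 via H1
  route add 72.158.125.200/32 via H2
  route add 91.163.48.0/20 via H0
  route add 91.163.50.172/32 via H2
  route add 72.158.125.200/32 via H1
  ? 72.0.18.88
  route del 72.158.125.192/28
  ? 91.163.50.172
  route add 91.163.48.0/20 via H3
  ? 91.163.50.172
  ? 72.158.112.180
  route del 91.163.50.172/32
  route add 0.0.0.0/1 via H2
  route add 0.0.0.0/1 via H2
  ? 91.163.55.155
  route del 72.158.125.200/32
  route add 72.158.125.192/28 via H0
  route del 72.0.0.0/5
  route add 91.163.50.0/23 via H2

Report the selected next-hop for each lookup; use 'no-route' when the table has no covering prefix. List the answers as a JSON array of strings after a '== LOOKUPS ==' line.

Process each operation:
  + 72.158.125.0/24 (H1) depth=24
  - 72.158.125.0/24 clear@24
  + 72.0.0.0/8 (H3) depth=8
  + 72.0.0.0/5 (H0) depth=5
  ? 72.2.215.240  path d0:-→d1:-→d2:-→d3:-→d4:-→d5:H0→d6:-→d7:-→d8:H3  best=H3
  + 72.158.112.0/20 (H3) depth=20
  + 72.0.0.0/8 (H1) depth=8
  ? 73.71.82.218  path d0:-→d1:-→d2:-→d3:-→d4:-→d5:H0→d6:-→d7:-  best=H0
  ? 72.158.112.6  path d0:-→d1:-→d2:-→d3:-→d4:-→d5:H0→d6:-→d7:-→d8:H1→d9:-→d10:-→d11:-→d12:-→d13:-→d14:-→d15:-→d16:-→d17:-→d18:-→d19:-→d20:H3  best=H3
  - 72.0.0.0/8 clear@8
  ? 72.0.1.181  path d0:-→d1:-→d2:-→d3:-→d4:-→d5:H0→d6:-→d7:-→d8:-  best=H0
  + 72.158.125.192/28 (H1) depth=28
  + 72.158.125.200/32 (H1) depth=32
  + 72.158.125.200/32 (H2) depth=32
  + 91.163.48.0/20 (H0) depth=20
  + 91.163.50.172/32 (H2) depth=32
  + 72.158.125.200/32 (H1) depth=32
  ? 72.0.18.88  path d0:-→d1:-→d2:-→d3:-→d4:-→d5:H0→d6:-→d7:-→d8:-  best=H0
  - 72.158.125.192/28 clear@28
  ? 91.163.50.172  path d0:-→d1:-→d2:-→d3:-→d4:-→d5:-→d6:-→d7:-→d8:-→d9:-→d10:-→d11:-→d12:-→d13:-→d14:-→d15:-→d16:-→d17:-→d18:-→d19:-→d20:H0→d21:-→d22:-→d23:-→d24:-→d25:-→d26:-→d27:-→d28:-→d29:-→d30:-→d31:-→d32:H2  best=H2
  + 91.163.48.0/20 (H3) depth=20
  ? 91.163.50.172  path d0:-→d1:-→d2:-→d3:-→d4:-→d5:-→d6:-→d7:-→d8:-→d9:-→d10:-→d11:-→d12:-→d13:-→d14:-→d15:-→d16:-→d17:-→d18:-→d19:-→d20:H3→d21:-→d22:-→d23:-→d24:-→d25:-→d26:-→d27:-→d28:-→d29:-→d30:-→d31:-→d32:H2  best=H2
  ? 72.158.112.180  path d0:-→d1:-→d2:-→d3:-→d4:-→d5:H0→d6:-→d7:-→d8:-→d9:-→d10:-→d11:-→d12:-→d13:-→d14:-→d15:-→d16:-→d17:-→d18:-→d19:-→d20:H3  best=H3
  - 91.163.50.172/32 clear@32
  + 0.0.0.0/1 (H2) depth=1
  + 0.0.0.0/1 (H2) depth=1
  ? 91.163.55.155  path d0:-→d1:H2→d2:-→d3:-→d4:-→d5:-→d6:-→d7:-→d8:-→d9:-→d10:-→d11:-→d12:-→d13:-→d14:-→d15:-→d16:-→d17:-→d18:-→d19:-→d20:H3→d21:-  best=H3
  - 72.158.125.200/32 clear@32
  + 72.158.125.192/28 (H0) depth=28
  - 72.0.0.0/5 clear@5
  + 91.163.50.0/23 (H2) depth=23

== LOOKUPS ==
["H3","H0","H3","H0","H0","H2","H2","H3","H3"]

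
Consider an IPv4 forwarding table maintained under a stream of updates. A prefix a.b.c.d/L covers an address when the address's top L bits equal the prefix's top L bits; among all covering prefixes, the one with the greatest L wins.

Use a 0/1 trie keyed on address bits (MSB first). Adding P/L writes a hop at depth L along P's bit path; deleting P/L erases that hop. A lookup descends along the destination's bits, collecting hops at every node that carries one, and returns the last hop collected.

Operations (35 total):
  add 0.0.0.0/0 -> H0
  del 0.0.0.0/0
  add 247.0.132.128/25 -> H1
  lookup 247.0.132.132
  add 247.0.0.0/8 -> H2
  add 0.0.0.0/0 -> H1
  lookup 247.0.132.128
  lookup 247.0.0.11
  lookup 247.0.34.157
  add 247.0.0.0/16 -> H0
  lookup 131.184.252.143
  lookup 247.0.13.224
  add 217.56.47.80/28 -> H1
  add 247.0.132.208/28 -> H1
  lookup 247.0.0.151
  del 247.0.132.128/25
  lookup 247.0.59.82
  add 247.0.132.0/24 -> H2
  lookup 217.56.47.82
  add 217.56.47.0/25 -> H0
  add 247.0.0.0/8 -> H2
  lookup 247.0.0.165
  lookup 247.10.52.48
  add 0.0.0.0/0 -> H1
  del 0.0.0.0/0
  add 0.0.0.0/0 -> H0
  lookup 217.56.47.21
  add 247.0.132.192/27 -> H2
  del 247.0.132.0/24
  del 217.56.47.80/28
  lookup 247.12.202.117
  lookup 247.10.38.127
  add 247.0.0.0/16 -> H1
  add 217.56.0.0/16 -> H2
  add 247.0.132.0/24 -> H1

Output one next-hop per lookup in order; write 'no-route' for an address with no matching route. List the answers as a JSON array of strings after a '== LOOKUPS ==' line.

Process each operation:
  add 0.0.0.0/0 -> H0 at depth 0
  - 0.0.0.0/0 clear@0
  add 247.0.132.128/25 -> H1 at depth 25
  Q 247.0.132.132: descend 1111011100000000100001001 ; hops seen [H1] ; pick H1
  add 247.0.0.0/8 -> H2 at depth 8
  add 0.0.0.0/0 -> H1 at depth 0
  Q 247.0.132.128: descend 1111011100000000100001001 ; hops seen [H1,H2,H1] ; pick H1
  Q 247.0.0.11: descend 1111011100000000 ; hops seen [H1,H2] ; pick H2
  Q 247.0.34.157: descend 1111011100000000 ; hops seen [H1,H2] ; pick H2
  add 247.0.0.0/16 -> H0 at depth 16
  Q 131.184.252.143: descend 1 ; hops seen [H1] ; pick H1
  Q 247.0.13.224: descend 1111011100000000 ; hops seen [H1,H2,H0] ; pick H0
  add 217.56.47.80/28 -> H1 at depth 28
  add 247.0.132.208/28 -> H1 at depth 28
  Q 247.0.0.151: descend 1111011100000000 ; hops seen [H1,H2,H0] ; pick H0
  - 247.0.132.128/25 clear@25
  Q 247.0.59.82: descend 1111011100000000 ; hops seen [H1,H2,H0] ; pick H0
  add 247.0.132.0/24 -> H2 at depth 24
  Q 217.56.47.82: descend 1101100100111000001011110101 ; hops seen [H1,H1] ; pick H1
  add 217.56.47.0/25 -> H0 at depth 25
  add 247.0.0.0/8 -> H2 at depth 8
  Q 247.0.0.165: descend 1111011100000000 ; hops seen [H1,H2,H0] ; pick H0
  Q 247.10.52.48: descend 111101110000 ; hops seen [H1,H2] ; pick H2
  add 0.0.0.0/0 -> H1 at depth 0
  - 0.0.0.0/0 clear@0
  add 0.0.0.0/0 -> H0 at depth 0
  Q 217.56.47.21: descend 1101100100111000001011110 ; hops seen [H0,H0] ; pick H0
  add 247.0.132.192/27 -> H2 at depth 27
  - 247.0.132.0/24 clear@24
  - 217.56.47.80/28 clear@28
  Q 247.12.202.117: descend 111101110000 ; hops seen [H0,H2] ; pick H2
  Q 247.10.38.127: descend 111101110000 ; hops seen [H0,H2] ; pick H2
  add 247.0.0.0/16 -> H1 at depth 16
  add 217.56.0.0/16 -> H2 at depth 16
  add 247.0.132.0/24 -> H1 at depth 24

== LOOKUPS ==
["H1","H1","H2","H2","H1","H0","H0","H0","H1","H0","H2","H0","H2","H2"]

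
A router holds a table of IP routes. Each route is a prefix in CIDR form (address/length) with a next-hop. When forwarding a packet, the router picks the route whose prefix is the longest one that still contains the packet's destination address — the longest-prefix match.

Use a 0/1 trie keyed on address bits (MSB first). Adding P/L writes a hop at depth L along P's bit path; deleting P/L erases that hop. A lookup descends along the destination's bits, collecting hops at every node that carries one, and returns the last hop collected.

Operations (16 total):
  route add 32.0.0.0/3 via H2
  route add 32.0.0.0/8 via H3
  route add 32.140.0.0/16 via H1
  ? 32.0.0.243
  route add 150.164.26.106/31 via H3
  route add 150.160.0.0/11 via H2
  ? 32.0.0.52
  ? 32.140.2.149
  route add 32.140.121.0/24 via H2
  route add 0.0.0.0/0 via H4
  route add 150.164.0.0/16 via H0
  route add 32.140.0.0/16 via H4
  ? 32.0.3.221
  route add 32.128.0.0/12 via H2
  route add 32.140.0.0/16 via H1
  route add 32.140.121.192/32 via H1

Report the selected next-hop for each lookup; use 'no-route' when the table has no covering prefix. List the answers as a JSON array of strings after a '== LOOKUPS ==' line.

Process each operation:
  add 32.0.0.0/3 -> H2 at depth 3
  add 32.0.0.0/8 -> H3 at depth 8
  add 32.140.0.0/16 -> H1 at depth 16
  ? 32.0.0.243  path d0:-→d1:-→d2:-→d3:H2→d4:-→d5:-→d6:-→d7:-→d8:H3  best=H3
  add 150.164.26.106/31 -> H3 at depth 31
  add 150.160.0.0/11 -> H2 at depth 11
  ? 32.0.0.52  path d0:-→d1:-→d2:-→d3:H2→d4:-→d5:-→d6:-→d7:-→d8:H3  best=H3
  ? 32.140.2.149  path d0:-→d1:-→d2:-→d3:H2→d4:-→d5:-→d6:-→d7:-→d8:H3→d9:-→d10:-→d11:-→d12:-→d13:-→d14:-→d15:-→d16:H1  best=H1
  add 32.140.121.0/24 -> H2 at depth 24
  add 0.0.0.0/0 -> H4 at depth 0
  add 150.164.0.0/16 -> H0 at depth 16
  add 32.140.0.0/16 -> H4 at depth 16
  ? 32.0.3.221  path d0:H4→d1:-→d2:-→d3:H2→d4:-→d5:-→d6:-→d7:-→d8:H3  best=H3
  add 32.128.0.0/12 -> H2 at depth 12
  add 32.140.0.0/16 -> H1 at depth 16
  add 32.140.121.192/32 -> H1 at depth 32

== LOOKUPS ==
["H3","H3","H1","H3"]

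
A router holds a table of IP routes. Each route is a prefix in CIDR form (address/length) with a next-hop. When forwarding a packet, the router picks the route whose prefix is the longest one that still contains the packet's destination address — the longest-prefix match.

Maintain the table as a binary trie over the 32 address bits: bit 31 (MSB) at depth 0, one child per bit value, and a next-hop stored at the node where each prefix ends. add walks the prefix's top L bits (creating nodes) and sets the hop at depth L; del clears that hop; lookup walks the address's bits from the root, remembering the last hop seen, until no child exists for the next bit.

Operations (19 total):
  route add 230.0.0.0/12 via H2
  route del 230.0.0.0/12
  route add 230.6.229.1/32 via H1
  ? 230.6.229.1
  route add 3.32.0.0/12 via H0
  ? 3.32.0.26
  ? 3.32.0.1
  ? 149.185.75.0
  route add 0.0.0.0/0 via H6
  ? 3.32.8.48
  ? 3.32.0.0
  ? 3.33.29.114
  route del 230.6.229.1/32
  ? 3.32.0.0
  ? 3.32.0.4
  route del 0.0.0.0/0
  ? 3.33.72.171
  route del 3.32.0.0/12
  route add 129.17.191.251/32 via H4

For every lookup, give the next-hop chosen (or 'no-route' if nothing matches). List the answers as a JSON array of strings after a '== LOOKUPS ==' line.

Process each operation:
  + 230.0.0.0/12 (H2) depth=12
  del 230.0.0.0/12 (clear depth 12)
  + 230.6.229.1/32 (H1) depth=32
  ? 230.6.229.1  path d0:-→d1:-→d2:-→d3:-→d4:-→d5:-→d6:-→d7:-→d8:-→d9:-→d10:-→d11:-→d12:-→d13:-→d14:-→d15:-→d16:-→d17:-→d18:-→d19:-→d20:-→d21:-→d22:-→d23:-→d24:-→d25:-→d26:-→d27:-→d28:-→d29:-→d30:-→d31:-→d32:H1  best=H1
  + 3.32.0.0/12 (H0) depth=12
  ? 3.32.0.26  path d0:-→d1:-→d2:-→d3:-→d4:-→d5:-→d6:-→d7:-→d8:-→d9:-→d10:-→d11:-→d12:H0  best=H0
  ? 3.32.0.1  path d0:-→d1:-→d2:-→d3:-→d4:-→d5:-→d6:-→d7:-→d8:-→d9:-→d10:-→d11:-→d12:H0  best=H0
  ? 149.185.75.0  path d0:-→d1:-  best=no-route
  + 0.0.0.0/0 (H6) depth=0
  ? 3.32.8.48  path d0:H6→d1:-→d2:-→d3:-→d4:-→d5:-→d6:-→d7:-→d8:-→d9:-→d10:-→d11:-→d12:H0  best=H0
  ? 3.32.0.0  path d0:H6→d1:-→d2:-→d3:-→d4:-→d5:-→d6:-→d7:-→d8:-→d9:-→d10:-→d11:-→d12:H0  best=H0
  ? 3.33.29.114  path d0:H6→d1:-→d2:-→d3:-→d4:-→d5:-→d6:-→d7:-→d8:-→d9:-→d10:-→d11:-→d12:H0  best=H0
  del 230.6.229.1/32 (clear depth 32)
  ? 3.32.0.0  path d0:H6→d1:-→d2:-→d3:-→d4:-→d5:-→d6:-→d7:-→d8:-→d9:-→d10:-→d11:-→d12:H0  best=H0
  ? 3.32.0.4  path d0:H6→d1:-→d2:-→d3:-→d4:-→d5:-→d6:-→d7:-→d8:-→d9:-→d10:-→d11:-→d12:H0  best=H0
  del 0.0.0.0/0 (clear depth 0)
  ? 3.33.72.171  path d0:-→d1:-→d2:-→d3:-→d4:-→d5:-→d6:-→d7:-→d8:-→d9:-→d10:-→d11:-→d12:H0  best=H0
  del 3.32.0.0/12 (clear depth 12)
  + 129.17.191.251/32 (H4) depth=32

== LOOKUPS ==
["H1","H0","H0","no-route","H0","H0","H0","H0","H0","H0"]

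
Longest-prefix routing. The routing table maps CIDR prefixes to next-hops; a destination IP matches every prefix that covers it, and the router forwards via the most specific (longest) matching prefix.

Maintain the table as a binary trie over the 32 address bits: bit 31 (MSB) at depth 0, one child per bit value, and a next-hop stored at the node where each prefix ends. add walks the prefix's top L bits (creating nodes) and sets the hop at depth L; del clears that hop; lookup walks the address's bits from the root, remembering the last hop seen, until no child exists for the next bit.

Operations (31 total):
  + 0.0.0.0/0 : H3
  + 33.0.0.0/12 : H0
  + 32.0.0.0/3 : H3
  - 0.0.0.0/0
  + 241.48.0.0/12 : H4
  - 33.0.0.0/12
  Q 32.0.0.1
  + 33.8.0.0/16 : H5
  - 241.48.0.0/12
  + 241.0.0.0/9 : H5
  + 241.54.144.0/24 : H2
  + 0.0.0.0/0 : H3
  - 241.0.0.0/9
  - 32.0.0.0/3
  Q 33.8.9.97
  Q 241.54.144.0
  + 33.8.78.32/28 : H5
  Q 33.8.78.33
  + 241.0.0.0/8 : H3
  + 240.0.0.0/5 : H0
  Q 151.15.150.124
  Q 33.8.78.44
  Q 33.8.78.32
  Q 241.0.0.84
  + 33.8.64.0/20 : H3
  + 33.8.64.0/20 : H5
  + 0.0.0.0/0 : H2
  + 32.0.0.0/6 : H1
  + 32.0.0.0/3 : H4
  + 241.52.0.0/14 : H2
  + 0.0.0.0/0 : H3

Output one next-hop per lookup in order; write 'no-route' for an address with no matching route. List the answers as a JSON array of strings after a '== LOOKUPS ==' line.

Trace:
  + 0.0.0.0/0 (H3) depth=0
  + 33.0.0.0/12 (H0) depth=12
  + 32.0.0.0/3 (H3) depth=3
  del 0.0.0.0/0 (clear depth 0)
  + 241.48.0.0/12 (H4) depth=12
  del 33.0.0.0/12 (clear depth 12)
  ? 32.0.0.1  path d0:-→d1:-→d2:-→d3:H3→d4:-→d5:-→d6:-→d7:-  best=H3
  + 33.8.0.0/16 (H5) depth=16
  del 241.48.0.0/12 (clear depth 12)
  + 241.0.0.0/9 (H5) depth=9
  + 241.54.144.0/24 (H2) depth=24
  + 0.0.0.0/0 (H3) depth=0
  del 241.0.0.0/9 (clear depth 9)
  del 32.0.0.0/3 (clear depth 3)
  ? 33.8.9.97  path d0:H3→d1:-→d2:-→d3:-→d4:-→d5:-→d6:-→d7:-→d8:-→d9:-→d10:-→d11:-→d12:-→d13:-→d14:-→d15:-→d16:H5  best=H5
  ? 241.54.144.0  path d0:H3→d1:-→d2:-→d3:-→d4:-→d5:-→d6:-→d7:-→d8:-→d9:-→d10:-→d11:-→d12:-→d13:-→d14:-→d15:-→d16:-→d17:-→d18:-→d19:-→d20:-→d21:-→d22:-→d23:-→d24:H2  best=H2
  + 33.8.78.32/28 (H5) depth=28
  ? 33.8.78.33  path d0:H3→d1:-→d2:-→d3:-→d4:-→d5:-→d6:-→d7:-→d8:-→d9:-→d10:-→d11:-→d12:-→d13:-→d14:-→d15:-→d16:H5→d17:-→d18:-→d19:-→d20:-→d21:-→d22:-→d23:-→d24:-→d25:-→d26:-→d27:-→d28:H5  best=H5
  + 241.0.0.0/8 (H3) depth=8
  + 240.0.0.0/5 (H0) depth=5
  ? 151.15.150.124  path d0:H3→d1:-  best=H3
  ? 33.8.78.44  path d0:H3→d1:-→d2:-→d3:-→d4:-→d5:-→d6:-→d7:-→d8:-→d9:-→d10:-→d11:-→d12:-→d13:-→d14:-→d15:-→d16:H5→d17:-→d18:-→d19:-→d20:-→d21:-→d22:-→d23:-→d24:-→d25:-→d26:-→d27:-→d28:H5  best=H5
  ? 33.8.78.32  path d0:H3→d1:-→d2:-→d3:-→d4:-→d5:-→d6:-→d7:-→d8:-→d9:-→d10:-→d11:-→d12:-→d13:-→d14:-→d15:-→d16:H5→d17:-→d18:-→d19:-→d20:-→d21:-→d22:-→d23:-→d24:-→d25:-→d26:-→d27:-→d28:H5  best=H5
  ? 241.0.0.84  path d0:H3→d1:-→d2:-→d3:-→d4:-→d5:H0→d6:-→d7:-→d8:H3→d9:-→d10:-  best=H3
  + 33.8.64.0/20 (H3) depth=20
  + 33.8.64.0/20 (H5) depth=20
  + 0.0.0.0/0 (H2) depth=0
  + 32.0.0.0/6 (H1) depth=6
  + 32.0.0.0/3 (H4) depth=3
  + 241.52.0.0/14 (H2) depth=14
  + 0.0.0.0/0 (H3) depth=0

== LOOKUPS ==
["H3","H5","H2","H5","H3","H5","H5","H3"]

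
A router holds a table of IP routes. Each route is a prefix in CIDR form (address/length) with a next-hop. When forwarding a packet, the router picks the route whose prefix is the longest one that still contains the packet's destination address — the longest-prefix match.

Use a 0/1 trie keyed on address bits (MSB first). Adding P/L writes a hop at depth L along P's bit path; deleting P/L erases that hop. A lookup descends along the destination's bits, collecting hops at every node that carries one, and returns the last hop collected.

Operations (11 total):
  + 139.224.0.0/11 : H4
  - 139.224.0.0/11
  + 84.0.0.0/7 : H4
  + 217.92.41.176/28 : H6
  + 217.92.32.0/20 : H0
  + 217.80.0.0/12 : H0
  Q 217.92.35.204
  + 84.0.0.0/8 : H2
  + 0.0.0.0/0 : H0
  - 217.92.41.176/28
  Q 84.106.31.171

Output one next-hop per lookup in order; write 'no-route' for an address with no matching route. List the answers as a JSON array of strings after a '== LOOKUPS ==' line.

Trace:
  + 139.224.0.0/11 (H4) depth=11
  - 139.224.0.0/11 clear@11
  + 84.0.0.0/7 (H4) depth=7
  + 217.92.41.176/28 (H6) depth=28
  + 217.92.32.0/20 (H0) depth=20
  + 217.80.0.0/12 (H0) depth=12
  ? 217.92.35.204  path d0:-→d1:-→d2:-→d3:-→d4:-→d5:-→d6:-→d7:-→d8:-→d9:-→d10:-→d11:-→d12:H0→d13:-→d14:-→d15:-→d16:-→d17:-→d18:-→d19:-→d20:H0  best=H0
  + 84.0.0.0/8 (H2) depth=8
  + 0.0.0.0/0 (H0) depth=0
  - 217.92.41.176/28 clear@28
  ? 84.106.31.171  path d0:H0→d1:-→d2:-→d3:-→d4:-→d5:-→d6:-→d7:H4→d8:H2  best=H2

== LOOKUPS ==
["H0","H2"]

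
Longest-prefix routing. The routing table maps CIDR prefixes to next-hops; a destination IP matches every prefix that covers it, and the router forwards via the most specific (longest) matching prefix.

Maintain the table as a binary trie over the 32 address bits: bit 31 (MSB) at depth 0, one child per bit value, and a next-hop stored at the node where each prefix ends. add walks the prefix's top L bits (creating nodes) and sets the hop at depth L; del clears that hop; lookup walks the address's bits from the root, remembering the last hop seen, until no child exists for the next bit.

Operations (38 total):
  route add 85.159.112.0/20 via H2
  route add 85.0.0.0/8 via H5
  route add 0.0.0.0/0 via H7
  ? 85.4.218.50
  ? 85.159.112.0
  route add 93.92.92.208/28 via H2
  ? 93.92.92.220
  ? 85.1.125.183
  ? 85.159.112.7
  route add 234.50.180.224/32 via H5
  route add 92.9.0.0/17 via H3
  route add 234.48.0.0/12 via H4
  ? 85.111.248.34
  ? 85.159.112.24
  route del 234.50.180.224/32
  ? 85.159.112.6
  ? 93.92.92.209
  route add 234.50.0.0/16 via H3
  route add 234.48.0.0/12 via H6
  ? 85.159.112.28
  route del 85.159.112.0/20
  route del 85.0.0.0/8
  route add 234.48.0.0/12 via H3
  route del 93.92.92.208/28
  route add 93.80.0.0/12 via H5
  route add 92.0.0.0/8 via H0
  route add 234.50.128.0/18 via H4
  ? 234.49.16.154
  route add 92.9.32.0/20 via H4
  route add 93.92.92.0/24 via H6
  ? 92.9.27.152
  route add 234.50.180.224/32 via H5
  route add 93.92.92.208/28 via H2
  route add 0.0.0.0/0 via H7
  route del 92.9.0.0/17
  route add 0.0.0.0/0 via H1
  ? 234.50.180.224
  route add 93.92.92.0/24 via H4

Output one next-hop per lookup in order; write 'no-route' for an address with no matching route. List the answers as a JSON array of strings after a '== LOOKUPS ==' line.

Process each operation:
  + 85.159.112.0/20 (H2) depth=20
  + 85.0.0.0/8 (H5) depth=8
  + 0.0.0.0/0 (H7) depth=0
  ? 85.4.218.50  path d0:H7→d1:-→d2:-→d3:-→d4:-→d5:-→d6:-→d7:-→d8:H5  best=H5
  ? 85.159.112.0  path d0:H7→d1:-→d2:-→d3:-→d4:-→d5:-→d6:-→d7:-→d8:H5→d9:-→d10:-→d11:-→d12:-→d13:-→d14:-→d15:-→d16:-→d17:-→d18:-→d19:-→d20:H2  best=H2
  + 93.92.92.208/28 (H2) depth=28
  ? 93.92.92.220  path d0:H7→d1:-→d2:-→d3:-→d4:-→d5:-→d6:-→d7:-→d8:-→d9:-→d10:-→d11:-→d12:-→d13:-→d14:-→d15:-→d16:-→d17:-→d18:-→d19:-→d20:-→d21:-→d22:-→d23:-→d24:-→d25:-→d26:-→d27:-→d28:H2  best=H2
  ? 85.1.125.183  path d0:H7→d1:-→d2:-→d3:-→d4:-→d5:-→d6:-→d7:-→d8:H5  best=H5
  ? 85.159.112.7  path d0:H7→d1:-→d2:-→d3:-→d4:-→d5:-→d6:-→d7:-→d8:H5→d9:-→d10:-→d11:-→d12:-→d13:-→d14:-→d15:-→d16:-→d17:-→d18:-→d19:-→d20:H2  best=H2
  + 234.50.180.224/32 (H5) depth=32
  + 92.9.0.0/17 (H3) depth=17
  + 234.48.0.0/12 (H4) depth=12
  ? 85.111.248.34  path d0:H7→d1:-→d2:-→d3:-→d4:-→d5:-→d6:-→d7:-→d8:H5  best=H5
  ? 85.159.112.24  path d0:H7→d1:-→d2:-→d3:-→d4:-→d5:-→d6:-→d7:-→d8:H5→d9:-→d10:-→d11:-→d12:-→d13:-→d14:-→d15:-→d16:-→d17:-→d18:-→d19:-→d20:H2  best=H2
  del 234.50.180.224/32 (clear depth 32)
  ? 85.159.112.6  path d0:H7→d1:-→d2:-→d3:-→d4:-→d5:-→d6:-→d7:-→d8:H5→d9:-→d10:-→d11:-→d12:-→d13:-→d14:-→d15:-→d16:-→d17:-→d18:-→d19:-→d20:H2  best=H2
  ? 93.92.92.209  path d0:H7→d1:-→d2:-→d3:-→d4:-→d5:-→d6:-→d7:-→d8:-→d9:-→d10:-→d11:-→d12:-→d13:-→d14:-→d15:-→d16:-→d17:-→d18:-→d19:-→d20:-→d21:-→d22:-→d23:-→d24:-→d25:-→d26:-→d27:-→d28:H2  best=H2
  + 234.50.0.0/16 (H3) depth=16
  + 234.48.0.0/12 (H6) depth=12
  ? 85.159.112.28  path d0:H7→d1:-→d2:-→d3:-→d4:-→d5:-→d6:-→d7:-→d8:H5→d9:-→d10:-→d11:-→d12:-→d13:-→d14:-→d15:-→d16:-→d17:-→d18:-→d19:-→d20:H2  best=H2
  del 85.159.112.0/20 (clear depth 20)
  del 85.0.0.0/8 (clear depth 8)
  + 234.48.0.0/12 (H3) depth=12
  del 93.92.92.208/28 (clear depth 28)
  + 93.80.0.0/12 (H5) depth=12
  + 92.0.0.0/8 (H0) depth=8
  + 234.50.128.0/18 (H4) depth=18
  ? 234.49.16.154  path d0:H7→d1:-→d2:-→d3:-→d4:-→d5:-→d6:-→d7:-→d8:-→d9:-→d10:-→d11:-→d12:H3→d13:-→d14:-  best=H3
  + 92.9.32.0/20 (H4) depth=20
  + 93.92.92.0/24 (H6) depth=24
  ? 92.9.27.152  path d0:H7→d1:-→d2:-→d3:-→d4:-→d5:-→d6:-→d7:-→d8:H0→d9:-→d10:-→d11:-→d12:-→d13:-→d14:-→d15:-→d16:-→d17:H3→d18:-  best=H3
  + 234.50.180.224/32 (H5) depth=32
  + 93.92.92.208/28 (H2) depth=28
  + 0.0.0.0/0 (H7) depth=0
  del 92.9.0.0/17 (clear depth 17)
  + 0.0.0.0/0 (H1) depth=0
  ? 234.50.180.224  path d0:H1→d1:-→d2:-→d3:-→d4:-→d5:-→d6:-→d7:-→d8:-→d9:-→d10:-→d11:-→d12:H3→d13:-→d14:-→d15:-→d16:H3→d17:-→d18:H4→d19:-→d20:-→d21:-→d22:-→d23:-→d24:-→d25:-→d26:-→d27:-→d28:-→d29:-→d30:-→d31:-→d32:H5  best=H5
  + 93.92.92.0/24 (H4) depth=24

== LOOKUPS ==
["H5","H2","H2","H5","H2","H5","H2","H2","H2","H2","H3","H3","H5"]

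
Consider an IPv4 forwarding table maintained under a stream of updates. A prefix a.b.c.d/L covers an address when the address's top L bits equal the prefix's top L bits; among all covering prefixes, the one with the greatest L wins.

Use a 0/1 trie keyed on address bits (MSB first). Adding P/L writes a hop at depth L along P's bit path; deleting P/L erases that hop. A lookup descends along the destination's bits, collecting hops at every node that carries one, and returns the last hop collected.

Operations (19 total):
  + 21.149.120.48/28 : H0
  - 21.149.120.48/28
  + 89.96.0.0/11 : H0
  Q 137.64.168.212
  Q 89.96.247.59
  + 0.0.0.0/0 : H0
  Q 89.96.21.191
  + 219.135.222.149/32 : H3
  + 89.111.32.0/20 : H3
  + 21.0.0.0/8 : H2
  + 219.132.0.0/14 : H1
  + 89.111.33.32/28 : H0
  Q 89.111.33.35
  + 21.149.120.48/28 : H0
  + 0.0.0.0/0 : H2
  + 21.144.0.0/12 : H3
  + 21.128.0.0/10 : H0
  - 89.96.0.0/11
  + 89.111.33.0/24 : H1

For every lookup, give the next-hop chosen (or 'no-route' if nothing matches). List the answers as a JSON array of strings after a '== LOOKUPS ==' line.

Apply in order:
  add 21.149.120.48/28 -> H0 at depth 28
  - 21.149.120.48/28 clear@28
  add 89.96.0.0/11 -> H0 at depth 11
  lookup 137.64.168.212: bits ε walk d0:- -> no-route
  lookup 89.96.247.59: bits 01011001011 walk d0:-→d1:-→d2:-→d3:-→d4:-→d5:-→d6:-→d7:-→d8:-→d9:-→d10:-→d11:H0 -> H0
  add 0.0.0.0/0 -> H0 at depth 0
  lookup 89.96.21.191: bits 01011001011 walk d0:H0→d1:-→d2:-→d3:-→d4:-→d5:-→d6:-→d7:-→d8:-→d9:-→d10:-→d11:H0 -> H0
  add 219.135.222.149/32 -> H3 at depth 32
  add 89.111.32.0/20 -> H3 at depth 20
  add 21.0.0.0/8 -> H2 at depth 8
  add 219.132.0.0/14 -> H1 at depth 14
  add 89.111.33.32/28 -> H0 at depth 28
  lookup 89.111.33.35: bits 0101100101101111001000010010 walk d0:H0→d1:-→d2:-→d3:-→d4:-→d5:-→d6:-→d7:-→d8:-→d9:-→d10:-→d11:H0→d12:-→d13:-→d14:-→d15:-→d16:-→d17:-→d18:-→d19:-→d20:H3→d21:-→d22:-→d23:-→d24:-→d25:-→d26:-→d27:-→d28:H0 -> H0
  add 21.149.120.48/28 -> H0 at depth 28
  add 0.0.0.0/0 -> H2 at depth 0
  add 21.144.0.0/12 -> H3 at depth 12
  add 21.128.0.0/10 -> H0 at depth 10
  - 89.96.0.0/11 clear@11
  add 89.111.33.0/24 -> H1 at depth 24

== LOOKUPS ==
["no-route","H0","H0","H0"]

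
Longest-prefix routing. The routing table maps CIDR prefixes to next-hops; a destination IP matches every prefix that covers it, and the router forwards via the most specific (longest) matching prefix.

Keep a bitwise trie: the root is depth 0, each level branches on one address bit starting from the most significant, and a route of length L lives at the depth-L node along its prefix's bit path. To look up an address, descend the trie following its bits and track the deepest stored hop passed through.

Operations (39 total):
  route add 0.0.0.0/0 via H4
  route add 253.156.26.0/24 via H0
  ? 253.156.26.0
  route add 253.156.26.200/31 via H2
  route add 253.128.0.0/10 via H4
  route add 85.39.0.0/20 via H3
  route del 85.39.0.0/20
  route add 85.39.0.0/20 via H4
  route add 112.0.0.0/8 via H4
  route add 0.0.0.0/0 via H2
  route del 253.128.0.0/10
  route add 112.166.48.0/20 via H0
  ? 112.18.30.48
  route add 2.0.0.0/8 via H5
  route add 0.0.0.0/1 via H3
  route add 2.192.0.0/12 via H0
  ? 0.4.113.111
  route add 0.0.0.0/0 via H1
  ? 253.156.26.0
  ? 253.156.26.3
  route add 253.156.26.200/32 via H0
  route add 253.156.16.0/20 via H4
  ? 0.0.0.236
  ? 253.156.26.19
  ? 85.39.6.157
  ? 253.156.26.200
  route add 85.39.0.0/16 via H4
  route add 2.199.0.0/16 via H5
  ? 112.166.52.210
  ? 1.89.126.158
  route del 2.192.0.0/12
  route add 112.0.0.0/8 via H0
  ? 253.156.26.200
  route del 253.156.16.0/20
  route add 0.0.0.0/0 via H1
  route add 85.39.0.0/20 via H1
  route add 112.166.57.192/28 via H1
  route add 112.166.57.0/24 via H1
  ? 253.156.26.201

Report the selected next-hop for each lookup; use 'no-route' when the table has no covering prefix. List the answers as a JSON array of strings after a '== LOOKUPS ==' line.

Trace:
  + 0.0.0.0/0 (H4) depth=0
  + 253.156.26.0/24 (H0) depth=24
  Q 253.156.26.0: descend 111111011001110000011010 ; hops seen [H4,H0] ; pick H0
  + 253.156.26.200/31 (H2) depth=31
  + 253.128.0.0/10 (H4) depth=10
  + 85.39.0.0/20 (H3) depth=20
  - 85.39.0.0/20 clear@20
  + 85.39.0.0/20 (H4) depth=20
  + 112.0.0.0/8 (H4) depth=8
  + 0.0.0.0/0 (H2) depth=0
  - 253.128.0.0/10 clear@10
  + 112.166.48.0/20 (H0) depth=20
  Q 112.18.30.48: descend 01110000 ; hops seen [H2,H4] ; pick H4
  + 2.0.0.0/8 (H5) depth=8
  + 0.0.0.0/1 (H3) depth=1
  + 2.192.0.0/12 (H0) depth=12
  Q 0.4.113.111: descend 000000 ; hops seen [H2,H3] ; pick H3
  + 0.0.0.0/0 (H1) depth=0
  Q 253.156.26.0: descend 111111011001110000011010 ; hops seen [H1,H0] ; pick H0
  Q 253.156.26.3: descend 111111011001110000011010 ; hops seen [H1,H0] ; pick H0
  + 253.156.26.200/32 (H0) depth=32
  + 253.156.16.0/20 (H4) depth=20
  Q 0.0.0.236: descend 000000 ; hops seen [H1,H3] ; pick H3
  Q 253.156.26.19: descend 111111011001110000011010 ; hops seen [H1,H4,H0] ; pick H0
  Q 85.39.6.157: descend 01010101001001110000 ; hops seen [H1,H3,H4] ; pick H4
  Q 253.156.26.200: descend 11111101100111000001101011001000 ; hops seen [H1,H4,H0,H2,H0] ; pick H0
  + 85.39.0.0/16 (H4) depth=16
  + 2.199.0.0/16 (H5) depth=16
  Q 112.166.52.210: descend 01110000101001100011 ; hops seen [H1,H3,H4,H0] ; pick H0
  Q 1.89.126.158: descend 000000 ; hops seen [H1,H3] ; pick H3
  - 2.192.0.0/12 clear@12
  + 112.0.0.0/8 (H0) depth=8
  Q 253.156.26.200: descend 11111101100111000001101011001000 ; hops seen [H1,H4,H0,H2,H0] ; pick H0
  - 253.156.16.0/20 clear@20
  + 0.0.0.0/0 (H1) depth=0
  + 85.39.0.0/20 (H1) depth=20
  + 112.166.57.192/28 (H1) depth=28
  + 112.166.57.0/24 (H1) depth=24
  Q 253.156.26.201: descend 1111110110011100000110101100100 ; hops seen [H1,H0,H2] ; pick H2

== LOOKUPS ==
["H0","H4","H3","H0","H0","H3","H0","H4","H0","H0","H3","H0","H2"]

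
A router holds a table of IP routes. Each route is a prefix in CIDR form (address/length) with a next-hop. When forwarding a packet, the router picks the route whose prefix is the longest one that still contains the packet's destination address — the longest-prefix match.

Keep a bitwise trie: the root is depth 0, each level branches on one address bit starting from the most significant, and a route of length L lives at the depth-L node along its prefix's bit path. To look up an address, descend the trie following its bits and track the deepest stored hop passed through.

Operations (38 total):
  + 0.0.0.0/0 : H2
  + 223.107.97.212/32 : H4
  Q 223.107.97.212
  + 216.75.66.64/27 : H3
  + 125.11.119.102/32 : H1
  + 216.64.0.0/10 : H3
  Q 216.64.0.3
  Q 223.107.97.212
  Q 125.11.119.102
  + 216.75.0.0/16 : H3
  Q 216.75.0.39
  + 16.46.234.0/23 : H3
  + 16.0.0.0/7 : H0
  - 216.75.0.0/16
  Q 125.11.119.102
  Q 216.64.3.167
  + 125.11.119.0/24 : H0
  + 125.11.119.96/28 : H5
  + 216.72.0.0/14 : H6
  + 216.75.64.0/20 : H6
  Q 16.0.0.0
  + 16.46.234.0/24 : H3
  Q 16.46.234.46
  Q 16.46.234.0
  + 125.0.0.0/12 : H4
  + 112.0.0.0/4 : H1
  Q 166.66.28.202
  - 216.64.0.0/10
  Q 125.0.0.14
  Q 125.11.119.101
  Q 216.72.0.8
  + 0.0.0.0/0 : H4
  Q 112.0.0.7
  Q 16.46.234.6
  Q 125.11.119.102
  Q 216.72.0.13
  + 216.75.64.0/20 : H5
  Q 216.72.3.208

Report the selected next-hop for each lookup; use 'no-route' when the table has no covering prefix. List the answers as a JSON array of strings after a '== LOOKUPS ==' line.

Apply in order:
  + 0.0.0.0/0 (H2) depth=0
  + 223.107.97.212/32 (H4) depth=32
  ? 223.107.97.212  path d0:H2→d1:-→d2:-→d3:-→d4:-→d5:-→d6:-→d7:-→d8:-→d9:-→d10:-→d11:-→d12:-→d13:-→d14:-→d15:-→d16:-→d17:-→d18:-→d19:-→d20:-→d21:-→d22:-→d23:-→d24:-→d25:-→d26:-→d27:-→d28:-→d29:-→d30:-→d31:-→d32:H4  best=H4
  + 216.75.66.64/27 (H3) depth=27
  + 125.11.119.102/32 (H1) depth=32
  + 216.64.0.0/10 (H3) depth=10
  ? 216.64.0.3  path d0:H2→d1:-→d2:-→d3:-→d4:-→d5:-→d6:-→d7:-→d8:-→d9:-→d10:H3→d11:-→d12:-  best=H3
  ? 223.107.97.212  path d0:H2→d1:-→d2:-→d3:-→d4:-→d5:-→d6:-→d7:-→d8:-→d9:-→d10:-→d11:-→d12:-→d13:-→d14:-→d15:-→d16:-→d17:-→d18:-→d19:-→d20:-→d21:-→d22:-→d23:-→d24:-→d25:-→d26:-→d27:-→d28:-→d29:-→d30:-→d31:-→d32:H4  best=H4
  ? 125.11.119.102  path d0:H2→d1:-→d2:-→d3:-→d4:-→d5:-→d6:-→d7:-→d8:-→d9:-→d10:-→d11:-→d12:-→d13:-→d14:-→d15:-→d16:-→d17:-→d18:-→d19:-→d20:-→d21:-→d22:-→d23:-→d24:-→d25:-→d26:-→d27:-→d28:-→d29:-→d30:-→d31:-→d32:H1  best=H1
  + 216.75.0.0/16 (H3) depth=16
  ? 216.75.0.39  path d0:H2→d1:-→d2:-→d3:-→d4:-→d5:-→d6:-→d7:-→d8:-→d9:-→d10:H3→d11:-→d12:-→d13:-→d14:-→d15:-→d16:H3→d17:-  best=H3
  + 16.46.234.0/23 (H3) depth=23
  + 16.0.0.0/7 (H0) depth=7
  del 216.75.0.0/16 (clear depth 16)
  ? 125.11.119.102  path d0:H2→d1:-→d2:-→d3:-→d4:-→d5:-→d6:-→d7:-→d8:-→d9:-→d10:-→d11:-→d12:-→d13:-→d14:-→d15:-→d16:-→d17:-→d18:-→d19:-→d20:-→d21:-→d22:-→d23:-→d24:-→d25:-→d26:-→d27:-→d28:-→d29:-→d30:-→d31:-→d32:H1  best=H1
  ? 216.64.3.167  path d0:H2→d1:-→d2:-→d3:-→d4:-→d5:-→d6:-→d7:-→d8:-→d9:-→d10:H3→d11:-→d12:-  best=H3
  + 125.11.119.0/24 (H0) depth=24
  + 125.11.119.96/28 (H5) depth=28
  + 216.72.0.0/14 (H6) depth=14
  + 216.75.64.0/20 (H6) depth=20
  ? 16.0.0.0  path d0:H2→d1:-→d2:-→d3:-→d4:-→d5:-→d6:-→d7:H0→d8:-→d9:-→d10:-  best=H0
  + 16.46.234.0/24 (H3) depth=24
  ? 16.46.234.46  path d0:H2→d1:-→d2:-→d3:-→d4:-→d5:-→d6:-→d7:H0→d8:-→d9:-→d10:-→d11:-→d12:-→d13:-→d14:-→d15:-→d16:-→d17:-→d18:-→d19:-→d20:-→d21:-→d22:-→d23:H3→d24:H3  best=H3
  ? 16.46.234.0  path d0:H2→d1:-→d2:-→d3:-→d4:-→d5:-→d6:-→d7:H0→d8:-→d9:-→d10:-→d11:-→d12:-→d13:-→d14:-→d15:-→d16:-→d17:-→d18:-→d19:-→d20:-→d21:-→d22:-→d23:H3→d24:H3  best=H3
  + 125.0.0.0/12 (H4) depth=12
  + 112.0.0.0/4 (H1) depth=4
  ? 166.66.28.202  path d0:H2→d1:-  best=H2
  del 216.64.0.0/10 (clear depth 10)
  ? 125.0.0.14  path d0:H2→d1:-→d2:-→d3:-→d4:H1→d5:-→d6:-→d7:-→d8:-→d9:-→d10:-→d11:-→d12:H4  best=H4
  ? 125.11.119.101  path d0:H2→d1:-→d2:-→d3:-→d4:H1→d5:-→d6:-→d7:-→d8:-→d9:-→d10:-→d11:-→d12:H4→d13:-→d14:-→d15:-→d16:-→d17:-→d18:-→d19:-→d20:-→d21:-→d22:-→d23:-→d24:H0→d25:-→d26:-→d27:-→d28:H5→d29:-→d30:-  best=H5
  ? 216.72.0.8  path d0:H2→d1:-→d2:-→d3:-→d4:-→d5:-→d6:-→d7:-→d8:-→d9:-→d10:-→d11:-→d12:-→d13:-→d14:H6  best=H6
  + 0.0.0.0/0 (H4) depth=0
  ? 112.0.0.7  path d0:H4→d1:-→d2:-→d3:-→d4:H1  best=H1
  ? 16.46.234.6  path d0:H4→d1:-→d2:-→d3:-→d4:-→d5:-→d6:-→d7:H0→d8:-→d9:-→d10:-→d11:-→d12:-→d13:-→d14:-→d15:-→d16:-→d17:-→d18:-→d19:-→d20:-→d21:-→d22:-→d23:H3→d24:H3  best=H3
  ? 125.11.119.102  path d0:H4→d1:-→d2:-→d3:-→d4:H1→d5:-→d6:-→d7:-→d8:-→d9:-→d10:-→d11:-→d12:H4→d13:-→d14:-→d15:-→d16:-→d17:-→d18:-→d19:-→d20:-→d21:-→d22:-→d23:-→d24:H0→d25:-→d26:-→d27:-→d28:H5→d29:-→d30:-→d31:-→d32:H1  best=H1
  ? 216.72.0.13  path d0:H4→d1:-→d2:-→d3:-→d4:-→d5:-→d6:-→d7:-→d8:-→d9:-→d10:-→d11:-→d12:-→d13:-→d14:H6  best=H6
  + 216.75.64.0/20 (H5) depth=20
  ? 216.72.3.208  path d0:H4→d1:-→d2:-→d3:-→d4:-→d5:-→d6:-→d7:-→d8:-→d9:-→d10:-→d11:-→d12:-→d13:-→d14:H6  best=H6

== LOOKUPS ==
["H4","H3","H4","H1","H3","H1","H3","H0","H3","H3","H2","H4","H5","H6","H1","H3","H1","H6","H6"]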